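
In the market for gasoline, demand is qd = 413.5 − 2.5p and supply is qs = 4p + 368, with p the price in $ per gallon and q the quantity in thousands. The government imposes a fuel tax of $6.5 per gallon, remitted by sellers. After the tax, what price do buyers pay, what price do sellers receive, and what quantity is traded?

Buyers pay $11; sellers receive $4.5; quantity = 386.

Before the tax: set 413.5 − 2.5p = 4p + 368 → p* = $7, q* = 396.
With the tax collected from sellers, supply shifts: qs = 4(p − 6.5) + 368.
New equilibrium: buyers pay $11, sellers receive $4.5, q = 386. (Wedge: pb − ps = 6.5.)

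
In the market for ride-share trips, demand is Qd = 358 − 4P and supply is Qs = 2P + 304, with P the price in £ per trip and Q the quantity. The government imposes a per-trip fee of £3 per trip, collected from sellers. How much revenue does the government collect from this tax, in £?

Tax revenue = £954.

Without the tax, 358 − 4P = 2P + 304 gives 6P = 54, so P* = £9 and Q* = 322.
With the tax collected from sellers, supply shifts: Qs = 2(P − 3) + 304.
New equilibrium: buyers pay £10, sellers receive £7, Q = 318. (Wedge: Pb − Ps = 3.)
Revenue = t · Q = 3 · 318 = £954.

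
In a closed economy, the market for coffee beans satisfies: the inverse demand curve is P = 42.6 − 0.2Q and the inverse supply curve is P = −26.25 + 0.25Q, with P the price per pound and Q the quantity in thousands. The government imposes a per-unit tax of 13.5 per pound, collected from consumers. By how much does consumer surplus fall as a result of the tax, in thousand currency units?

Rewrite in direct form: Qd = 213 − 5P and Qs = 4P + 105.
Before the tax: set 213 − 5P = 4P + 105 → P* = 12, Q* = 153.
With the tax collected from consumers, demand (in seller-price terms) shifts: Qd = 213 − 5(P + 13.5).
Solving gives Q = 123 with consumers paying 18 and sellers receiving 4.5 (the 13.5 wedge).
ΔCS is the trapezoid between Q = 123 and Q = 153 of height 6: ½ · (153 + 123) · 6 = 828.

Consumer surplus falls by 828 thousand.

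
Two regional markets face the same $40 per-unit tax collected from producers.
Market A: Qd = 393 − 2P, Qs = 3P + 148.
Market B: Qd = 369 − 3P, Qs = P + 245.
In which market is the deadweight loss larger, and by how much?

Market A, by $360.

Market A: pre-tax P* = $49, Q* = 295; post-tax Q = 247; deadweight loss = $960.
Market B: pre-tax P* = $31, Q* = 276; post-tax Q = 246; deadweight loss = $600.
Difference: $960 vs $600 → market A is larger by $360.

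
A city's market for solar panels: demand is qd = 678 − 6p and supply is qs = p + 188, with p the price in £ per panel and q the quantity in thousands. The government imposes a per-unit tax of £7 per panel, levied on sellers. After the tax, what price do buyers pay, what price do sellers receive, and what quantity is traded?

Buyers pay £71; sellers receive £64; quantity = 252.

Before the tax: set 678 − 6p = p + 188 → p* = £70, q* = 258.
With the tax collected from sellers, supply shifts: qs = (p − 7) + 188.
New equilibrium: buyers pay £71, sellers receive £64, q = 252. (Wedge: pb − ps = 7.)
The less price-elastic side of the market bears the larger share of a per-unit tax.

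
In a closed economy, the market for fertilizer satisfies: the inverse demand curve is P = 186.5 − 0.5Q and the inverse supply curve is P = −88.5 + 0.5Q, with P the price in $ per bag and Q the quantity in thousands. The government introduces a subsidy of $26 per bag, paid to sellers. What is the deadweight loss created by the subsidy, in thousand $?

Inverting to Q(P) form: Qd = 373 − 2P; Qs = 2P + 177.
Before the subsidy: set 373 − 2P = 2P + 177 → P* = $49, Q* = 275.
With a per-unit subsidy paid to sellers, each receives P + 26 per unit sold, so supply becomes Qs = 2(P + 26) + 177.
Solving gives Q = 301 with buyers paying $36 and sellers receiving $62 (the $26 wedge).
Quantity rises by |ΔQ| = |275 − 301| = 26.
DWL = ½ · t · |ΔQ| = ½ · 26 · 26 = $338.

Deadweight loss = $338 thousand.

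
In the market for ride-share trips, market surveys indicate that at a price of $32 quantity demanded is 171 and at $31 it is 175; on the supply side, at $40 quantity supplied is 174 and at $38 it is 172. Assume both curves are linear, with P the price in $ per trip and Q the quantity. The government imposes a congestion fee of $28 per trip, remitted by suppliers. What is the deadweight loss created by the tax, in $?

Deadweight loss = $313.6.

Demand slope: (175 − 171)/(31 − 32) = -4, so Qd = 299 − 4P.
Supply slope: (172 − 174)/(38 − 40) = 1, so Qs = P + 134.
Before the tax: set 299 − 4P = P + 134 → P* = $33, Q* = 167.
With the tax collected from suppliers, supply shifts: Qs = (P − 28) + 134.
Solving gives Q = 144.6 with consumers paying $38.6 and suppliers receiving $10.6 (the $28 wedge).
Quantity falls by |ΔQ| = |167 − 144.6| = 22.4.
DWL = ½ · t · |ΔQ| = ½ · 28 · 22.4 = $313.6.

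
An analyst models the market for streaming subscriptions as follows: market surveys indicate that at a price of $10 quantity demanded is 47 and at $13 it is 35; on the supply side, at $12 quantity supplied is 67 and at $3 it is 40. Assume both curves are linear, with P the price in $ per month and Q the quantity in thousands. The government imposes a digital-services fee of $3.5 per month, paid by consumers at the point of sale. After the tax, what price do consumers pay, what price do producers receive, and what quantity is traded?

Demand slope: (35 − 47)/(13 − 10) = -4, so Qd = 87 − 4P.
Supply slope: (40 − 67)/(3 − 12) = 3, so Qs = 3P + 31.
Without the tax, 87 − 4P = 3P + 31 gives 7P = 56, so P* = $8 and Q* = 55.
With the tax collected from consumers, demand (in seller-price terms) shifts: Qd = 87 − 4(P + 3.5).
Solving gives Q = 49 with consumers paying $9.5 and producers receiving $6 (the $3.5 wedge).
The less price-elastic side of the market bears the larger share of a per-unit tax.

Consumers pay $9.5; producers receive $6; quantity = 49.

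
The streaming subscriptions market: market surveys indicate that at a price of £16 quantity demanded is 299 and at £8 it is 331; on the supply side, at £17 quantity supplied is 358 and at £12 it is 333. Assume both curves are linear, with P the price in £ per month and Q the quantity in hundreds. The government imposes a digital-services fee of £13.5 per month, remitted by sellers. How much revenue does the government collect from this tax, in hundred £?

Tax revenue = £3955.5 hundred.

Demand slope: (331 − 299)/(8 − 16) = -4, so Qd = 363 − 4P.
Supply slope: (333 − 358)/(12 − 17) = 5, so Qs = 5P + 273.
Before the tax: set 363 − 4P = 5P + 273 → P* = £10, Q* = 323.
With the tax collected from sellers, supply shifts: Qs = 5(P − 13.5) + 273.
New equilibrium: consumers pay £17.5, sellers receive £4, Q = 293. (Wedge: Pb − Ps = 13.5.)
Revenue = t · Q = 13.5 · 293 = £3955.5.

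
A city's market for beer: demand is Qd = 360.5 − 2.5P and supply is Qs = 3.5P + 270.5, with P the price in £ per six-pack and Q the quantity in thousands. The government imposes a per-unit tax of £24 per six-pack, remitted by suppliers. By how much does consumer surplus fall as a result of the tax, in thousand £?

Consumer surplus falls by £4277 thousand.

Before the tax: set 360.5 − 2.5P = 3.5P + 270.5 → P* = £15, Q* = 323.
With the tax collected from suppliers, supply shifts: Qs = 3.5(P − 24) + 270.5.
Solving gives Q = 288 with buyers paying £29 and suppliers receiving £5 (the £24 wedge).
ΔCS is the trapezoid between Q = 288 and Q = 323 of height £14: ½ · (323 + 288) · 14 = £4277.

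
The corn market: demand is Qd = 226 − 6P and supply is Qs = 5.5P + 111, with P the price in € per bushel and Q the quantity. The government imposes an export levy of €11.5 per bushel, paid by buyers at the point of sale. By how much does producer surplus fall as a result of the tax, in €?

Producer surplus falls by €897.

Without the tax, 226 − 6P = 5.5P + 111 gives 11.5P = 115, so P* = €10 and Q* = 166.
With the tax collected from buyers, demand (in seller-price terms) shifts: Qd = 226 − 6(P + 11.5).
Solving gives Q = 133 with buyers paying €15.5 and sellers receiving €4 (the €11.5 wedge).
ΔPS is the trapezoid between Q = 133 and Q = 166 of height €6: ½ · (166 + 133) · 6 = €897.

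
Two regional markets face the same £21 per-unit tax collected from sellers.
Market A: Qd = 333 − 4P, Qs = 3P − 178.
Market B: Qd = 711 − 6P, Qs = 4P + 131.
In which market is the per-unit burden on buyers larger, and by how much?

Market A, by £0.6.

Market A: pre-tax P* = £73, Q* = 41; post-tax Q = 5; per-unit burden on buyers = £9.
Market B: pre-tax P* = £58, Q* = 363; post-tax Q = 312.6; per-unit burden on buyers = £8.4.
Difference: £9 vs £8.4 → market A is larger by £0.6.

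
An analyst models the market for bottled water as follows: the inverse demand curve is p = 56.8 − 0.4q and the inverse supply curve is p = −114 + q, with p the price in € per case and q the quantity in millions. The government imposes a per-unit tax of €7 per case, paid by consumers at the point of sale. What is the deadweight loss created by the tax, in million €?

Inverting to q(p) form: qd = 142 − 2.5p; qs = p + 114.
Without the tax, 142 − 2.5p = p + 114 gives 3.5p = 28, so p* = €8 and q* = 122.
With the tax collected from consumers, demand (in seller-price terms) shifts: qd = 142 − 2.5(p + 7).
New equilibrium: consumers pay €10, producers receive €3, q = 117. (Wedge: pb − ps = 7.)
Quantity falls by |ΔQ| = |122 − 117| = 5.
DWL = ½ · t · |ΔQ| = ½ · 7 · 5 = €17.5.

Deadweight loss = €17.5 million.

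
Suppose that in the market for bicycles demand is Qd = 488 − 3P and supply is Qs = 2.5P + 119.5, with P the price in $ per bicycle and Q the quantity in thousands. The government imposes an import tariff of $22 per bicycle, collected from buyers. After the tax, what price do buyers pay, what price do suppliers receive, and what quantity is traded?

Before the tax: set 488 − 3P = 2.5P + 119.5 → P* = $67, Q* = 287.
With the tax collected from buyers, demand (in seller-price terms) shifts: Qd = 488 − 3(P + 22).
Solving gives Q = 257 with buyers paying $77 and suppliers receiving $55 (the $22 wedge).
The less price-elastic side of the market bears the larger share of a per-unit tax.

Buyers pay $77; suppliers receive $55; quantity = 257.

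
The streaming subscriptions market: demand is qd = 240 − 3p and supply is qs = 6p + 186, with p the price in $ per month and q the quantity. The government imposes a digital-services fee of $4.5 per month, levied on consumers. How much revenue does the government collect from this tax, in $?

Before the tax: set 240 − 3p = 6p + 186 → p* = $6, q* = 222.
With the tax collected from consumers, demand (in seller-price terms) shifts: qd = 240 − 3(p + 4.5).
Solving gives q = 213 with consumers paying $9 and sellers receiving $4.5 (the $4.5 wedge).
Revenue = t · Q = 4.5 · 213 = $958.5.

Tax revenue = $958.5.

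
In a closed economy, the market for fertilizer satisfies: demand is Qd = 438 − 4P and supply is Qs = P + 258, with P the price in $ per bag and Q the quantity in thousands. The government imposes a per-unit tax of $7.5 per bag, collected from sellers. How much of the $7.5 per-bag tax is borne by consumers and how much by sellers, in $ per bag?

Before the tax: set 438 − 4P = P + 258 → P* = $36, Q* = 294.
With the tax collected from sellers, supply shifts: Qs = (P − 7.5) + 258.
Solving gives Q = 288 with consumers paying $37.5 and sellers receiving $30 (the $7.5 wedge).
Burden on consumers: $1.5; on sellers: $6. (They sum to $7.5.)

Consumers bear $1.5 per bag; sellers bear $6 per bag.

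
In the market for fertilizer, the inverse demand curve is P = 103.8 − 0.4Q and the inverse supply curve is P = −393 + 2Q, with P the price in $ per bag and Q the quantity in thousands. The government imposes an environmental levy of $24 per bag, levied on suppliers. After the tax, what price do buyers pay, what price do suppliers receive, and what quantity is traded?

Buyers pay $25; suppliers receive $1; quantity = 197.

Inverting to Q(P) form: Qd = 259.5 − 2.5P; Qs = 0.5P + 196.5.
Without the tax, 259.5 − 2.5P = 0.5P + 196.5 gives 3P = 63, so P* = $21 and Q* = 207.
With the tax collected from suppliers, supply shifts: Qs = 0.5(P − 24) + 196.5.
New equilibrium: buyers pay $25, suppliers receive $1, Q = 197. (Wedge: Pb − Ps = 24.)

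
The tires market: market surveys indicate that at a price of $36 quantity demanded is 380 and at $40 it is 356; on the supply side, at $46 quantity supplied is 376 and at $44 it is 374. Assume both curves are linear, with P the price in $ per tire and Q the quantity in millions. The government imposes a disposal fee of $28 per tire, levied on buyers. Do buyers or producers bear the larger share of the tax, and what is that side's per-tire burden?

Demand slope: (356 − 380)/(40 − 36) = -6, so Qd = 596 − 6P.
Supply slope: (374 − 376)/(44 − 46) = 1, so Qs = P + 330.
Before the tax: set 596 − 6P = P + 330 → P* = $38, Q* = 368.
With the tax collected from buyers, demand (in seller-price terms) shifts: Qd = 596 − 6(P + 28).
New equilibrium: buyers pay $42, producers receive $14, Q = 344. (Wedge: Pb − Ps = 28.)
Per-tire burden: buyers $4, producers $24.
Producers take the larger share because supply is less price-elastic here (demand slope 6 vs supply slope 1).
The less price-elastic side of the market bears the larger share of a per-unit tax.

Producers bear the larger share: $24 per tire.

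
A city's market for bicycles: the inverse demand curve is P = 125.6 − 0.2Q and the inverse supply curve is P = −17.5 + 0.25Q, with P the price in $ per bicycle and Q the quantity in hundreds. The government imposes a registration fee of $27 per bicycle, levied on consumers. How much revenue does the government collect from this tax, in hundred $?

Tax revenue = $6966 hundred.

Rewrite in direct form: Qd = 628 − 5P and Qs = 4P + 70.
Before the tax: set 628 − 5P = 4P + 70 → P* = $62, Q* = 318.
With the tax collected from consumers, demand (in seller-price terms) shifts: Qd = 628 − 5(P + 27).
New equilibrium: consumers pay $74, suppliers receive $47, Q = 258. (Wedge: Pb − Ps = 27.)
Revenue = t · Q = 27 · 258 = $6966.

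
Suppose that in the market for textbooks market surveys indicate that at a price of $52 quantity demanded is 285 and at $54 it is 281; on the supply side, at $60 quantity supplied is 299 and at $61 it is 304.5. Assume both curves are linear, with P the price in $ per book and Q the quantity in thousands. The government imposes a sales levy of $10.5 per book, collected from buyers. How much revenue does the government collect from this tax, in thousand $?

Tax revenue = $2746.8 thousand.

Demand slope: (281 − 285)/(54 − 52) = -2, so Qd = 389 − 2P.
Supply slope: (304.5 − 299)/(61 − 60) = 5.5, so Qs = 5.5P − 31.
Before the tax: set 389 − 2P = 5.5P − 31 → P* = $56, Q* = 277.
With the tax collected from buyers, demand (in seller-price terms) shifts: Qd = 389 − 2(P + 10.5).
Solving gives Q = 261.6 with buyers paying $63.7 and sellers receiving $53.2 (the $10.5 wedge).
Revenue = t · Q = 10.5 · 261.6 = $2746.8.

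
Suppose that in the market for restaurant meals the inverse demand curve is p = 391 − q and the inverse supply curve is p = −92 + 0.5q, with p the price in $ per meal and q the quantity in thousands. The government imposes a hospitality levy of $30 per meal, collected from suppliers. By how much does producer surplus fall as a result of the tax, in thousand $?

Inverting to q(p) form: qd = 391 − p; qs = 2p + 184.
Without the tax, 391 − p = 2p + 184 gives 3p = 207, so p* = $69 and q* = 322.
With the tax collected from suppliers, supply shifts: qs = 2(p − 30) + 184.
New equilibrium: consumers pay $89, suppliers receive $59, q = 302. (Wedge: pb − ps = 30.)
ΔPS is the trapezoid between Q = 302 and Q = 322 of height $10: ½ · (322 + 302) · 10 = $3120.

Producer surplus falls by $3120 thousand.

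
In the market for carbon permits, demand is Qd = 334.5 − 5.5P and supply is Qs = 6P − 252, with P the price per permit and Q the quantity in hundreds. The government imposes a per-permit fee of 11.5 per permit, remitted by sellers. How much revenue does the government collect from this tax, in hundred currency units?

Tax revenue = 241.5 hundred.

Before the tax: set 334.5 − 5.5P = 6P − 252 → P* = 51, Q* = 54.
With the tax collected from sellers, supply shifts: Qs = 6(P − 11.5) − 252.
Solving gives Q = 21 with buyers paying 57 and sellers receiving 45.5 (the 11.5 wedge).
Revenue = t · Q = 11.5 · 21 = 241.5.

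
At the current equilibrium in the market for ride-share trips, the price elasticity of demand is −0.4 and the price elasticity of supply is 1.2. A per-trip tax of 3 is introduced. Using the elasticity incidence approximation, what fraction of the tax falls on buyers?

Incidence ratio: buyers' share ≈ εs / (εs + |εd|) = 1.2 / (1.2 + 0.4) = 0.75.
Supply is the more elastic side, so buyers bear the larger share.

Buyers' share ≈ 0.75.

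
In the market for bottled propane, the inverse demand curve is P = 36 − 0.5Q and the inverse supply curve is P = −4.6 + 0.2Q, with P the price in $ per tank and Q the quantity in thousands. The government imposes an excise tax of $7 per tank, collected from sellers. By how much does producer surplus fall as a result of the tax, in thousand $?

Inverting to Q(P) form: Qd = 72 − 2P; Qs = 5P + 23.
Without the tax, 72 − 2P = 5P + 23 gives 7P = 49, so P* = $7 and Q* = 58.
With the tax collected from sellers, supply shifts: Qs = 5(P − 7) + 23.
Solving gives Q = 48 with buyers paying $12 and sellers receiving $5 (the $7 wedge).
ΔPS is the trapezoid between Q = 48 and Q = 58 of height $2: ½ · (58 + 48) · 2 = $106.

Producer surplus falls by $106 thousand.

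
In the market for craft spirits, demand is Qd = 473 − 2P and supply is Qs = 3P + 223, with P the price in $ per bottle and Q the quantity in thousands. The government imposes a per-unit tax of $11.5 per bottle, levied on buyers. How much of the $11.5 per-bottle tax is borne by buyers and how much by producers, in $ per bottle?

Buyers bear $6.9 per bottle; producers bear $4.6 per bottle.

Without the tax, 473 − 2P = 3P + 223 gives 5P = 250, so P* = $50 and Q* = 373.
With the tax collected from buyers, demand (in seller-price terms) shifts: Qd = 473 − 2(P + 11.5).
Solving gives Q = 359.2 with buyers paying $56.9 and producers receiving $45.4 (the $11.5 wedge).
Burden on buyers: $6.9; on producers: $4.6. (They sum to $11.5.)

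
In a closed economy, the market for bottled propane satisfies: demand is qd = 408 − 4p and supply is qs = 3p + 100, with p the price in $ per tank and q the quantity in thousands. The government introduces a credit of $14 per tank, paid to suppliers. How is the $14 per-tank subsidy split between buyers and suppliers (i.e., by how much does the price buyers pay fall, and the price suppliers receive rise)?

Buyers gain $6 per tank; suppliers gain $8 per tank.

Without the subsidy, 408 − 4p = 3p + 100 gives 7p = 308, so p* = $44 and q* = 232.
With a per-unit subsidy paid to suppliers, each receives p + 14 per unit sold, so supply becomes qs = 3(p + 14) + 100.
Solving gives q = 256 with buyers paying $38 and suppliers receiving $52 (the $14 wedge).
Gain to buyers: $6; to suppliers: $8. (They sum to $14.)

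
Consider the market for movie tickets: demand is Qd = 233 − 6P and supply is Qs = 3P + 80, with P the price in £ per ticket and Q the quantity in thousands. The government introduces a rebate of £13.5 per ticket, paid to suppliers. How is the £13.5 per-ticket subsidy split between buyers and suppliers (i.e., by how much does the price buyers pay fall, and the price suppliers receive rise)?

Without the subsidy, 233 − 6P = 3P + 80 gives 9P = 153, so P* = £17 and Q* = 131.
With a per-unit subsidy paid to suppliers, each receives P + 13.5 per unit sold, so supply becomes Qs = 3(P + 13.5) + 80.
New equilibrium: buyers pay £12.5, suppliers receive £26, Q = 158. (Wedge: Pb − Ps = −13.5.)
Gain to buyers: £4.5; to suppliers: £9. (They sum to £13.5.)

Buyers gain £4.5 per ticket; suppliers gain £9 per ticket.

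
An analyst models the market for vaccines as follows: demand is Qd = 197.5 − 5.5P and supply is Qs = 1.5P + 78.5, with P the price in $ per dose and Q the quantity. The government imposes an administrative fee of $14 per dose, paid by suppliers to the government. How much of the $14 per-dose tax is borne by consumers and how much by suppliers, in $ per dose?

Consumers bear $3 per dose; suppliers bear $11 per dose.

Without the tax, 197.5 − 5.5P = 1.5P + 78.5 gives 7P = 119, so P* = $17 and Q* = 104.
With the tax collected from suppliers, supply shifts: Qs = 1.5(P − 14) + 78.5.
New equilibrium: consumers pay $20, suppliers receive $6, Q = 87.5. (Wedge: Pb − Ps = 14.)
Burden on consumers: $3; on suppliers: $11. (They sum to $14.)
The less price-elastic side of the market bears the larger share of a per-unit tax.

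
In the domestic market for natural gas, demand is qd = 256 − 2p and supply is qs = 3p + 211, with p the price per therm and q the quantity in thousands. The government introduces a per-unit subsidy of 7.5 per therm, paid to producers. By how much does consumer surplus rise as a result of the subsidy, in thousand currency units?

Without the subsidy, 256 − 2p = 3p + 211 gives 5p = 45, so p* = 9 and q* = 238.
With a per-unit subsidy paid to producers, each receives p + 7.5 per unit sold, so supply becomes qs = 3(p + 7.5) + 211.
Solving gives q = 247 with buyers paying 4.5 and producers receiving 12 (the 7.5 wedge).
ΔCS is the trapezoid between Q = 247 and Q = 238 of height 4.5: ½ · (238 + 247) · 4.5 = 1091.25.

Consumer surplus rises by 1091.25 thousand.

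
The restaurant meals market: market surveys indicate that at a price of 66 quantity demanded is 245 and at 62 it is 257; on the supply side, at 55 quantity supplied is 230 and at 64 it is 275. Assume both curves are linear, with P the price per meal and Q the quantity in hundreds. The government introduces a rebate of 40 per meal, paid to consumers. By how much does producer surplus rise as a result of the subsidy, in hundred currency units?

Producer surplus rises by 4462.5 hundred.

Demand slope: (257 − 245)/(62 − 66) = -3, so Qd = 443 − 3P.
Supply slope: (275 − 230)/(64 − 55) = 5, so Qs = 5P − 45.
Without the subsidy, 443 − 3P = 5P − 45 gives 8P = 488, so P* = 61 and Q* = 260.
With a per-unit subsidy paid to consumers, each effectively pays P − 40, so demand becomes Qd = 443 − 3(P − 40).
New equilibrium: consumers pay 36, producers receive 76, Q = 335. (Wedge: Pb − Ps = −40.)
ΔPS is the trapezoid between Q = 335 and Q = 260 of height 15: ½ · (260 + 335) · 15 = 4462.5.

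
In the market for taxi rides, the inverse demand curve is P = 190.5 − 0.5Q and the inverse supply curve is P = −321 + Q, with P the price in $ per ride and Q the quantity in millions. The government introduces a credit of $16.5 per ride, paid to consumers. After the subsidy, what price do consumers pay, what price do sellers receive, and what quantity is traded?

Consumers pay $14.5; sellers receive $31; quantity = 352.

Rewrite in direct form: Qd = 381 − 2P and Qs = P + 321.
Before the subsidy: set 381 − 2P = P + 321 → P* = $20, Q* = 341.
With a per-unit subsidy paid to consumers, each effectively pays P − 16.5, so demand becomes Qd = 381 − 2(P − 16.5).
Solving gives Q = 352 with consumers paying $14.5 and sellers receiving $31 (the $16.5 wedge).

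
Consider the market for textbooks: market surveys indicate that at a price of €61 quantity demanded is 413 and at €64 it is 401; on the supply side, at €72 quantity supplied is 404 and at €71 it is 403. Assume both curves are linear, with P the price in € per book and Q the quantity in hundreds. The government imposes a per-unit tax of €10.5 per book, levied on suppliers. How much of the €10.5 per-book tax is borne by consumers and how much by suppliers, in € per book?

Demand slope: (401 − 413)/(64 − 61) = -4, so Qd = 657 − 4P.
Supply slope: (403 − 404)/(71 − 72) = 1, so Qs = P + 332.
Before the tax: set 657 − 4P = P + 332 → P* = €65, Q* = 397.
With the tax collected from suppliers, supply shifts: Qs = (P − 10.5) + 332.
New equilibrium: consumers pay €67.1, suppliers receive €56.6, Q = 388.6. (Wedge: Pb − Ps = 10.5.)
Burden on consumers: €2.1; on suppliers: €8.4. (They sum to €10.5.)
The less price-elastic side of the market bears the larger share of a per-unit tax.

Consumers bear €2.1 per book; suppliers bear €8.4 per book.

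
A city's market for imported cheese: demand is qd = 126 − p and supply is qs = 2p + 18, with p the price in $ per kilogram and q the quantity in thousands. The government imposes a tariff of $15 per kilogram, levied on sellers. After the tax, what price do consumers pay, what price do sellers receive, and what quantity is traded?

Consumers pay $46; sellers receive $31; quantity = 80.

Before the tax: set 126 − p = 2p + 18 → p* = $36, q* = 90.
With the tax collected from sellers, supply shifts: qs = 2(p − 15) + 18.
Solving gives q = 80 with consumers paying $46 and sellers receiving $31 (the $15 wedge).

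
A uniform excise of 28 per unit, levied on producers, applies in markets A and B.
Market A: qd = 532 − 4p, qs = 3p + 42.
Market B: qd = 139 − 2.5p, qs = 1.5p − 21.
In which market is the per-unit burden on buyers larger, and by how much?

Market A: pre-tax p* = 70, q* = 252; post-tax q = 204; per-unit burden on buyers = 12.
Market B: pre-tax p* = 40, q* = 39; post-tax q = 12.75; per-unit burden on buyers = 10.5.
Difference: 12 vs 10.5 → market A is larger by 1.5.

Market A, by 1.5.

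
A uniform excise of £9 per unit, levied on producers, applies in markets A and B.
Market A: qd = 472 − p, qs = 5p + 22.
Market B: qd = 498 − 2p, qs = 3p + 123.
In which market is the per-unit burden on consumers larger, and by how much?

Market A: pre-tax p* = £75, q* = 397; post-tax q = 389.5; per-unit burden on consumers = £7.5.
Market B: pre-tax p* = £75, q* = 348; post-tax q = 337.2; per-unit burden on consumers = £5.4.
Difference: £7.5 vs £5.4 → market A is larger by £2.1.

Market A, by £2.1.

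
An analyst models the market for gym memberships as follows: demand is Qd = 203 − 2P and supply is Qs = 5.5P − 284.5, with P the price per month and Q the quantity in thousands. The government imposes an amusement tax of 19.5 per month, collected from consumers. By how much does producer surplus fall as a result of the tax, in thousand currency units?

Before the tax: set 203 − 2P = 5.5P − 284.5 → P* = 65, Q* = 73.
With the tax collected from consumers, demand (in seller-price terms) shifts: Qd = 203 − 2(P + 19.5).
New equilibrium: consumers pay 79.3, suppliers receive 59.8, Q = 44.4. (Wedge: Pb − Ps = 19.5.)
ΔPS is the trapezoid between Q = 44.4 and Q = 73 of height 5.2: ½ · (73 + 44.4) · 5.2 = 305.24.

Producer surplus falls by 305.24 thousand.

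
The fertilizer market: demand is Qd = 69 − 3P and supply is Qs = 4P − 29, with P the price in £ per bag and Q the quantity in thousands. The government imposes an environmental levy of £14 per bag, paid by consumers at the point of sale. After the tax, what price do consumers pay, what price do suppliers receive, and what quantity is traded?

Consumers pay £22; suppliers receive £8; quantity = 3.

Without the tax, 69 − 3P = 4P − 29 gives 7P = 98, so P* = £14 and Q* = 27.
With the tax collected from consumers, demand (in seller-price terms) shifts: Qd = 69 − 3(P + 14).
New equilibrium: consumers pay £22, suppliers receive £8, Q = 3. (Wedge: Pb − Ps = 14.)
The less price-elastic side of the market bears the larger share of a per-unit tax.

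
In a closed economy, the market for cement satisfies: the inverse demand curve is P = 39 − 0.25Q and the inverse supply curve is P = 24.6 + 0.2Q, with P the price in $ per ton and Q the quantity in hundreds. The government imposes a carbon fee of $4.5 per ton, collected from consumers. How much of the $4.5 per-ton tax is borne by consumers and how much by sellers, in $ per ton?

Inverting to Q(P) form: Qd = 156 − 4P; Qs = 5P − 123.
Before the tax: set 156 − 4P = 5P − 123 → P* = $31, Q* = 32.
With the tax collected from consumers, demand (in seller-price terms) shifts: Qd = 156 − 4(P + 4.5).
New equilibrium: consumers pay $33.5, sellers receive $29, Q = 22. (Wedge: Pb − Ps = 4.5.)
Burden on consumers: $2.5; on sellers: $2. (They sum to $4.5.)

Consumers bear $2.5 per ton; sellers bear $2 per ton.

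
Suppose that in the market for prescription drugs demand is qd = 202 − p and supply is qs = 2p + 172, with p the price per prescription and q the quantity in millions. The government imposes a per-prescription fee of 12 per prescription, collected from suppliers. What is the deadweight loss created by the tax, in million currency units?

Without the tax, 202 − p = 2p + 172 gives 3p = 30, so p* = 10 and q* = 192.
With the tax collected from suppliers, supply shifts: qs = 2(p − 12) + 172.
New equilibrium: buyers pay 18, suppliers receive 6, q = 184. (Wedge: pb − ps = 12.)
Quantity falls by |ΔQ| = |192 − 184| = 8.
DWL = ½ · t · |ΔQ| = ½ · 12 · 8 = 48.

Deadweight loss = 48 million.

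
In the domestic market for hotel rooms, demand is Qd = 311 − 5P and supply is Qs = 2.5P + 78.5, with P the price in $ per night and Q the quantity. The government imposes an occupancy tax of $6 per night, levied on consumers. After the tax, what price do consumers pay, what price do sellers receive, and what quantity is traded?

Consumers pay $33; sellers receive $27; quantity = 146.

Before the tax: set 311 − 5P = 2.5P + 78.5 → P* = $31, Q* = 156.
With the tax collected from consumers, demand (in seller-price terms) shifts: Qd = 311 − 5(P + 6).
New equilibrium: consumers pay $33, sellers receive $27, Q = 146. (Wedge: Pb − Ps = 6.)
The less price-elastic side of the market bears the larger share of a per-unit tax.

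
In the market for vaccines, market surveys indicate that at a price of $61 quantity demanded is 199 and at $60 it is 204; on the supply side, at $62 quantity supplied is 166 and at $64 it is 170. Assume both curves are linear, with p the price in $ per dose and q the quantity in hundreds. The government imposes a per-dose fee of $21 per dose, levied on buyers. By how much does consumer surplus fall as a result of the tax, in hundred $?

Consumer surplus falls by $954 hundred.

Demand slope: (204 − 199)/(60 − 61) = -5, so qd = 504 − 5p.
Supply slope: (170 − 166)/(64 − 62) = 2, so qs = 2p + 42.
Before the tax: set 504 − 5p = 2p + 42 → p* = $66, q* = 174.
With the tax collected from buyers, demand (in seller-price terms) shifts: qd = 504 − 5(p + 21).
Solving gives q = 144 with buyers paying $72 and producers receiving $51 (the $21 wedge).
ΔCS is the trapezoid between Q = 144 and Q = 174 of height $6: ½ · (174 + 144) · 6 = $954.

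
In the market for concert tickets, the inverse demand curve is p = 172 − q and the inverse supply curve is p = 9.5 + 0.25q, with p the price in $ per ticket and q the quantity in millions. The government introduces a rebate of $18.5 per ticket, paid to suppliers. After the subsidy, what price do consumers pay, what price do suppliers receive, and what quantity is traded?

Consumers pay $27.2; suppliers receive $45.7; quantity = 144.8.

Rewrite in direct form: qd = 172 − p and qs = 4p − 38.
Before the subsidy: set 172 − p = 4p − 38 → p* = $42, q* = 130.
With a per-unit subsidy paid to suppliers, each receives p + 18.5 per unit sold, so supply becomes qs = 4(p + 18.5) − 38.
Solving gives q = 144.8 with consumers paying $27.2 and suppliers receiving $45.7 (the $18.5 wedge).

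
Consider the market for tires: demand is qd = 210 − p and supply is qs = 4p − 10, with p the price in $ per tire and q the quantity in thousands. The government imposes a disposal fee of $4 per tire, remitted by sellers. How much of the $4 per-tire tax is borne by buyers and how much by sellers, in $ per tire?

Buyers bear $3.2 per tire; sellers bear $0.8 per tire.

Before the tax: set 210 − p = 4p − 10 → p* = $44, q* = 166.
With the tax collected from sellers, supply shifts: qs = 4(p − 4) − 10.
Solving gives q = 162.8 with buyers paying $47.2 and sellers receiving $43.2 (the $4 wedge).
Burden on buyers: $3.2; on sellers: $0.8. (They sum to $4.)
The less price-elastic side of the market bears the larger share of a per-unit tax.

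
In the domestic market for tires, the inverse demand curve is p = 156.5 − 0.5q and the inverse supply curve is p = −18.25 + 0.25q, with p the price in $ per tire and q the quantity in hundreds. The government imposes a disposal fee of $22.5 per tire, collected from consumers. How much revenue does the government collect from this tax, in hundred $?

Tax revenue = $4567.5 hundred.

Rewrite in direct form: qd = 313 − 2p and qs = 4p + 73.
Before the tax: set 313 − 2p = 4p + 73 → p* = $40, q* = 233.
With the tax collected from consumers, demand (in seller-price terms) shifts: qd = 313 − 2(p + 22.5).
New equilibrium: consumers pay $55, producers receive $32.5, q = 203. (Wedge: pb − ps = 22.5.)
Revenue = t · Q = 22.5 · 203 = $4567.5.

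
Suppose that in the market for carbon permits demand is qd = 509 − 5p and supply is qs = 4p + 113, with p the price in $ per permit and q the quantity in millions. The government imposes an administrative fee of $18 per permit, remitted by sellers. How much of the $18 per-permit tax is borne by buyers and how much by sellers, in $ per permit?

Buyers bear $8 per permit; sellers bear $10 per permit.

Before the tax: set 509 − 5p = 4p + 113 → p* = $44, q* = 289.
With the tax collected from sellers, supply shifts: qs = 4(p − 18) + 113.
Solving gives q = 249 with buyers paying $52 and sellers receiving $34 (the $18 wedge).
Burden on buyers: $8; on sellers: $10. (They sum to $18.)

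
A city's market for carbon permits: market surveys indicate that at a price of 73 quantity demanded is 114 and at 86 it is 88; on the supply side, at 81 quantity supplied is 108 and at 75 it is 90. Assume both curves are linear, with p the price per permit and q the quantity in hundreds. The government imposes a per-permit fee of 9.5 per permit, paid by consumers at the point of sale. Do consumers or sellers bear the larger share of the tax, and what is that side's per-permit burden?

Consumers bear the larger share: 5.7 per permit.

Demand slope: (88 − 114)/(86 − 73) = -2, so qd = 260 − 2p.
Supply slope: (90 − 108)/(75 − 81) = 3, so qs = 3p − 135.
Before the tax: set 260 − 2p = 3p − 135 → p* = 79, q* = 102.
With the tax collected from consumers, demand (in seller-price terms) shifts: qd = 260 − 2(p + 9.5).
New equilibrium: consumers pay 84.7, sellers receive 75.2, q = 90.6. (Wedge: pb − ps = 9.5.)
Per-permit burden: consumers 5.7, sellers 3.8.
Consumers take the larger share because demand is less price-elastic here (demand slope 2 vs supply slope 3).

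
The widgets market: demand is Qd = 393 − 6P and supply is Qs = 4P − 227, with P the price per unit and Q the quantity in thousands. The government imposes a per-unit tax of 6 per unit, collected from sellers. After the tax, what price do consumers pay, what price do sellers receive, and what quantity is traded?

Without the tax, 393 − 6P = 4P − 227 gives 10P = 620, so P* = 62 and Q* = 21.
With the tax collected from sellers, supply shifts: Qs = 4(P − 6) − 227.
Solving gives Q = 6.6 with consumers paying 64.4 and sellers receiving 58.4 (the 6 wedge).
The less price-elastic side of the market bears the larger share of a per-unit tax.

Consumers pay 64.4; sellers receive 58.4; quantity = 6.6.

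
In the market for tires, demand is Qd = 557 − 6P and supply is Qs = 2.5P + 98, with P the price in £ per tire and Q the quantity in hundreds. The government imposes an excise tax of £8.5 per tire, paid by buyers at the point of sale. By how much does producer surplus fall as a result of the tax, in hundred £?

Producer surplus falls by £1353 hundred.

Without the tax, 557 − 6P = 2.5P + 98 gives 8.5P = 459, so P* = £54 and Q* = 233.
With the tax collected from buyers, demand (in seller-price terms) shifts: Qd = 557 − 6(P + 8.5).
New equilibrium: buyers pay £56.5, sellers receive £48, Q = 218. (Wedge: Pb − Ps = 8.5.)
ΔPS is the trapezoid between Q = 218 and Q = 233 of height £6: ½ · (233 + 218) · 6 = £1353.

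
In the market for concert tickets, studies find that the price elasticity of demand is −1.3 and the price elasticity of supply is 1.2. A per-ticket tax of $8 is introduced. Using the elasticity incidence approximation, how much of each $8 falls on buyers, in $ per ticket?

Buyers bear ≈ $3.84 per ticket.

Incidence ratio: buyers' share ≈ εs / (εs + |εd|) = 1.2 / (1.2 + 1.3) = 0.48.
So buyers bear ≈ 0.48 × $8 = $3.84; suppliers bear $4.16.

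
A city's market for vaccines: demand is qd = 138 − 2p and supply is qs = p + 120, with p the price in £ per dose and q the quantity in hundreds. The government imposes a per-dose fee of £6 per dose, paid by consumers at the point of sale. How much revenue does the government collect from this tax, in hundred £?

Tax revenue = £732 hundred.

Before the tax: set 138 − 2p = p + 120 → p* = £6, q* = 126.
With the tax collected from consumers, demand (in seller-price terms) shifts: qd = 138 − 2(p + 6).
Solving gives q = 122 with consumers paying £8 and producers receiving £2 (the £6 wedge).
Revenue = t · Q = 6 · 122 = £732.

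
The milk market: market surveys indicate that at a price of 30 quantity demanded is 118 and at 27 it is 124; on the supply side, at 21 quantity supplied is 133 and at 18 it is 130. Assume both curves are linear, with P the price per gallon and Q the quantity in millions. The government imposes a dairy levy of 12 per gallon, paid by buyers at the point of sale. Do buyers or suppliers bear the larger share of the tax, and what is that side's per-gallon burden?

Suppliers bear the larger share: 8 per gallon.

Demand slope: (124 − 118)/(27 − 30) = -2, so Qd = 178 − 2P.
Supply slope: (130 − 133)/(18 − 21) = 1, so Qs = P + 112.
Without the tax, 178 − 2P = P + 112 gives 3P = 66, so P* = 22 and Q* = 134.
With the tax collected from buyers, demand (in seller-price terms) shifts: Qd = 178 − 2(P + 12).
New equilibrium: buyers pay 26, suppliers receive 14, Q = 126. (Wedge: Pb − Ps = 12.)
Per-gallon burden: buyers 4, suppliers 8.
Suppliers take the larger share because supply is less price-elastic here (demand slope 2 vs supply slope 1).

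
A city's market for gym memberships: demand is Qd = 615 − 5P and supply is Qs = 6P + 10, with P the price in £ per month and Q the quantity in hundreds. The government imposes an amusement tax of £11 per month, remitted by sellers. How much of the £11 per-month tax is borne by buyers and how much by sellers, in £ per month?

Before the tax: set 615 − 5P = 6P + 10 → P* = £55, Q* = 340.
With the tax collected from sellers, supply shifts: Qs = 6(P − 11) + 10.
Solving gives Q = 310 with buyers paying £61 and sellers receiving £50 (the £11 wedge).
Burden on buyers: £6; on sellers: £5. (They sum to £11.)

Buyers bear £6 per month; sellers bear £5 per month.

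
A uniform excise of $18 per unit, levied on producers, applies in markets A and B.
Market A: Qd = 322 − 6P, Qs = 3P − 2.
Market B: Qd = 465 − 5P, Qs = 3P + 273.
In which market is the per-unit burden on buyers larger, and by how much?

Market A: pre-tax P* = $36, Q* = 106; post-tax Q = 70; per-unit burden on buyers = $6.
Market B: pre-tax P* = $24, Q* = 345; post-tax Q = 311.25; per-unit burden on buyers = $6.75.
Difference: $6 vs $6.75 → market B is larger by $0.75.

Market B, by $0.75.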